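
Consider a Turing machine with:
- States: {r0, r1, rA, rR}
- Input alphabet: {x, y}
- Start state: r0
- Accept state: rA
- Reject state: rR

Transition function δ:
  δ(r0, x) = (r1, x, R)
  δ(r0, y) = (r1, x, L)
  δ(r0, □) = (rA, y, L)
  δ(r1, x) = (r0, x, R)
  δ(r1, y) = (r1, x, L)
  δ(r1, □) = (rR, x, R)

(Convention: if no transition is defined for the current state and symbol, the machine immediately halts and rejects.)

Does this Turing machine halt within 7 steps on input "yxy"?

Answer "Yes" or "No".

Execution trace:
Initial: [r0]yxy
Step 1: δ(r0, y) = (r1, x, L) → [r1]□xxy
Step 2: δ(r1, □) = (rR, x, R) → x[rR]xxy

The machine reaches the reject state rR and halts.
The machine halted after 2 steps (within the 7-step bound).

Answer: Yes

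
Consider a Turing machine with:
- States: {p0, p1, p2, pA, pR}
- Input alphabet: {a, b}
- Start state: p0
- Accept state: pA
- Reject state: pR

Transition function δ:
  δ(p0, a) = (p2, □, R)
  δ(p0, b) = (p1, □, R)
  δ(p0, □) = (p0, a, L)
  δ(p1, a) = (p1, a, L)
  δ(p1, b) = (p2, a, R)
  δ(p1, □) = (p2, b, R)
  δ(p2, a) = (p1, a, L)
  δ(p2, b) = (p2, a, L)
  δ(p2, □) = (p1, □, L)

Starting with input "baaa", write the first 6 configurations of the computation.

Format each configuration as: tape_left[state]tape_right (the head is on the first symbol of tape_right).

Transitions applied:
Step 1: δ(p0, b) = (p1, □, R)
Step 2: δ(p1, a) = (p1, a, L)
Step 3: δ(p1, □) = (p2, b, R)
Step 4: δ(p2, a) = (p1, a, L)
Step 5: δ(p1, b) = (p2, a, R)

The first 6 configurations are:
[p0]baaa ⊢ □[p1]aaa ⊢ [p1]□aaa ⊢ b[p2]aaa ⊢ [p1]baaa ⊢ a[p2]aaa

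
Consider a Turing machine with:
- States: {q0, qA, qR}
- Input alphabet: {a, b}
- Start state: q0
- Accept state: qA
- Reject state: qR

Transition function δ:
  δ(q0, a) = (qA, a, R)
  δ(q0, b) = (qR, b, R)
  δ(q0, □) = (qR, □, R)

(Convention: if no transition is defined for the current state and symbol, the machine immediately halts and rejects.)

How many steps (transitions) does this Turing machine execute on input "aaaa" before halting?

Execution trace:
Initial: [q0]aaaa
Step 1: δ(q0, a) = (qA, a, R) → a[qA]aaa

The machine reaches the accept state qA and halts.

The machine executed 1 step before halting.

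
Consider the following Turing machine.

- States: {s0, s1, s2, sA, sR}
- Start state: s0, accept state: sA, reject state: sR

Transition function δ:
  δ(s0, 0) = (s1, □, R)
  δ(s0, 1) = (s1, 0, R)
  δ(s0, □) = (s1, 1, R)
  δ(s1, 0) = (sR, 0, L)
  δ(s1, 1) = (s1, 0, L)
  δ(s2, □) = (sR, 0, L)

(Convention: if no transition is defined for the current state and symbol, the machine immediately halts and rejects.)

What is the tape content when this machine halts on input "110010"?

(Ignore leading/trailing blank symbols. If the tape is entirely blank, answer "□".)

Execution trace:
Initial: [s0]110010
Step 1: δ(s0, 1) = (s1, 0, R) → 0[s1]10010
Step 2: δ(s1, 1) = (s1, 0, L) → [s1]000010
Step 3: δ(s1, 0) = (sR, 0, L) → [sR]□000010

The machine reaches the reject state sR and halts.

Final tape (ignoring leading/trailing blanks): 000010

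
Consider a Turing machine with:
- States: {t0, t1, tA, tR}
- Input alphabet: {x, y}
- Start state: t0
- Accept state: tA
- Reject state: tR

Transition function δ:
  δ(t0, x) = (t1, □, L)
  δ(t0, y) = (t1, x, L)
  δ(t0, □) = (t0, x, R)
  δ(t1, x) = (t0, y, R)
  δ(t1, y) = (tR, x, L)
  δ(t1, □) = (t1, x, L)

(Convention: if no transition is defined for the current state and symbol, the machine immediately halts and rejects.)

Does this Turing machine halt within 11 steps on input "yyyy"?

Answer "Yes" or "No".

Execution trace:
Initial: [t0]yyyy
Step 1: δ(t0, y) = (t1, x, L) → [t1]□xyyy
Step 2: δ(t1, □) = (t1, x, L) → [t1]□xxyyy
Step 3: δ(t1, □) = (t1, x, L) → [t1]□xxxyyy
Step 4: δ(t1, □) = (t1, x, L) → [t1]□xxxxyyy
Step 5: δ(t1, □) = (t1, x, L) → [t1]□xxxxxyyy
Step 6: δ(t1, □) = (t1, x, L) → [t1]□xxxxxxyyy
Step 7: δ(t1, □) = (t1, x, L) → [t1]□xxxxxxxyyy
Step 8: δ(t1, □) = (t1, x, L) → [t1]□xxxxxxxxyyy
Step 9: δ(t1, □) = (t1, x, L) → [t1]□xxxxxxxxxyyy
Step 10: δ(t1, □) = (t1, x, L) → [t1]□xxxxxxxxxxyyy
Step 11: δ(t1, □) = (t1, x, L) → [t1]□xxxxxxxxxxxyyy

The machine has not reached a halting state after 11 steps.
The machine did not halt within the 11-step bound.

Answer: No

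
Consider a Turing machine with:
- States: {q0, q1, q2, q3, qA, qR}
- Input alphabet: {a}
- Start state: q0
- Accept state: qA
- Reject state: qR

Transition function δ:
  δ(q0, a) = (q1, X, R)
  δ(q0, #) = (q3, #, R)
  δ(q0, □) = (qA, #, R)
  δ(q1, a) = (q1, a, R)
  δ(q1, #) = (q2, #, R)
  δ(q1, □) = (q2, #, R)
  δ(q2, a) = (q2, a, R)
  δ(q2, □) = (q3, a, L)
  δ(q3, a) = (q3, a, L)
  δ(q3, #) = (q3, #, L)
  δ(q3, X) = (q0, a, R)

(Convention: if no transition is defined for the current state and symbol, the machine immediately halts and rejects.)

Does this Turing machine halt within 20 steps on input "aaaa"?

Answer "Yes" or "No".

Execution trace:
Initial: [q0]aaaa
Step 1: δ(q0, a) = (q1, X, R) → X[q1]aaa
Step 2: δ(q1, a) = (q1, a, R) → Xa[q1]aa
Step 3: δ(q1, a) = (q1, a, R) → Xaa[q1]a
Step 4: δ(q1, a) = (q1, a, R) → Xaaa[q1]□
Step 5: δ(q1, □) = (q2, #, R) → Xaaa#[q2]□
Step 6: δ(q2, □) = (q3, a, L) → Xaaa[q3]#a
Step 7: δ(q3, #) = (q3, #, L) → Xaa[q3]a#a
Step 8: δ(q3, a) = (q3, a, L) → Xa[q3]aa#a
Step 9: δ(q3, a) = (q3, a, L) → X[q3]aaa#a
Step 10: δ(q3, a) = (q3, a, L) → [q3]Xaaa#a
Step 11: δ(q3, X) = (q0, a, R) → a[q0]aaa#a
Step 12: δ(q0, a) = (q1, X, R) → aX[q1]aa#a
Step 13: δ(q1, a) = (q1, a, R) → aXa[q1]a#a
Step 14: δ(q1, a) = (q1, a, R) → aXaa[q1]#a
Step 15: δ(q1, #) = (q2, #, R) → aXaa#[q2]a
Step 16: δ(q2, a) = (q2, a, R) → aXaa#a[q2]□
Step 17: δ(q2, □) = (q3, a, L) → aXaa#[q3]aa
Step 18: δ(q3, a) = (q3, a, L) → aXaa[q3]#aa
Step 19: δ(q3, #) = (q3, #, L) → aXa[q3]a#aa
Step 20: δ(q3, a) = (q3, a, L) → aX[q3]aa#aa

The machine has not reached a halting state after 20 steps.
The machine did not halt within the 20-step bound.

Answer: No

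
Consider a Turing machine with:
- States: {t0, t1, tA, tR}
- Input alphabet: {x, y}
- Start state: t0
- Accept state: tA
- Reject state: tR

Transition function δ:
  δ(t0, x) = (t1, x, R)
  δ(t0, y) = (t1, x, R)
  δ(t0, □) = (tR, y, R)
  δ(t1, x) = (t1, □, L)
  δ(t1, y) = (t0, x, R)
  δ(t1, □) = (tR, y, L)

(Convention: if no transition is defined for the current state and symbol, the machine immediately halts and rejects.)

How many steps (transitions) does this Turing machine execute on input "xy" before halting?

Execution trace:
Initial: [t0]xy
Step 1: δ(t0, x) = (t1, x, R) → x[t1]y
Step 2: δ(t1, y) = (t0, x, R) → xx[t0]□
Step 3: δ(t0, □) = (tR, y, R) → xxy[tR]□

The machine reaches the reject state tR and halts.

The machine executed 3 steps before halting.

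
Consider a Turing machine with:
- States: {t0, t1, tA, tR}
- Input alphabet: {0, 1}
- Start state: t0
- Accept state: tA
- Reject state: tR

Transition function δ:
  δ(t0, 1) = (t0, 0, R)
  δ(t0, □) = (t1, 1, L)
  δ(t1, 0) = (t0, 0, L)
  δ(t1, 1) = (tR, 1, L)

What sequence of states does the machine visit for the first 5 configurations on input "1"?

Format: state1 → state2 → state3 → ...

Execution trace:
Initial: [t0]1
Step 1: δ(t0, 1) = (t0, 0, R) → 0[t0]□
Step 2: δ(t0, □) = (t1, 1, L) → [t1]01
Step 3: δ(t1, 0) = (t0, 0, L) → [t0]□01
Step 4: δ(t0, □) = (t1, 1, L) → [t1]□101

No transition is defined for δ(t1, □). By convention the machine halts and rejects.

State sequence: t0 → t0 → t1 → t0 → t1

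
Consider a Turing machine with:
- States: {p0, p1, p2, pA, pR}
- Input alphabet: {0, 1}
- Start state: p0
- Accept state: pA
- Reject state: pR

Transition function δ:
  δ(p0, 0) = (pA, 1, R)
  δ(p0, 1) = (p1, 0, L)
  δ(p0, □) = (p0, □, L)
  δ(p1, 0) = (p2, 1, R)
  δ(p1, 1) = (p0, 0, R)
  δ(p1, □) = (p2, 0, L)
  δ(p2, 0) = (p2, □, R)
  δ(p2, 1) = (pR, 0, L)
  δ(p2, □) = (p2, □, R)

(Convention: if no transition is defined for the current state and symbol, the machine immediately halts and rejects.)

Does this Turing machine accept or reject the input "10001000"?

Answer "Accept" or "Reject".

Execution trace:
Initial: [p0]10001000
Step 1: δ(p0, 1) = (p1, 0, L) → [p1]□00001000
Step 2: δ(p1, □) = (p2, 0, L) → [p2]□000001000
Step 3: δ(p2, □) = (p2, □, R) → □[p2]000001000
Step 4: δ(p2, 0) = (p2, □, R) → □□[p2]00001000
Step 5: δ(p2, 0) = (p2, □, R) → □□□[p2]0001000
Step 6: δ(p2, 0) = (p2, □, R) → □□□□[p2]001000
Step 7: δ(p2, 0) = (p2, □, R) → □□□□□[p2]01000
Step 8: δ(p2, 0) = (p2, □, R) → □□□□□□[p2]1000
Step 9: δ(p2, 1) = (pR, 0, L) → □□□□□[pR]□0000

The machine reaches the reject state pR and halts.

Answer: Reject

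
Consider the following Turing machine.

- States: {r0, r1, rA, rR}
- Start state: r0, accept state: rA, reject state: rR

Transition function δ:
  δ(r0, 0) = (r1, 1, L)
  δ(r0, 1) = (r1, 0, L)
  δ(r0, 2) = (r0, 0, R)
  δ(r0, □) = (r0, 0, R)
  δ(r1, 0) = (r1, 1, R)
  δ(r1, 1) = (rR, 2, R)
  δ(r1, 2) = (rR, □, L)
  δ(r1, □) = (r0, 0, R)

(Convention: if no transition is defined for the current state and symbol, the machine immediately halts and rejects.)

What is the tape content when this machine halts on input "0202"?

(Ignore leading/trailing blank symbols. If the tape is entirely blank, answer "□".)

Execution trace:
Initial: [r0]0202
Step 1: δ(r0, 0) = (r1, 1, L) → [r1]□1202
Step 2: δ(r1, □) = (r0, 0, R) → 0[r0]1202
Step 3: δ(r0, 1) = (r1, 0, L) → [r1]00202
Step 4: δ(r1, 0) = (r1, 1, R) → 1[r1]0202
Step 5: δ(r1, 0) = (r1, 1, R) → 11[r1]202
Step 6: δ(r1, 2) = (rR, □, L) → 1[rR]1□02

The machine reaches the reject state rR and halts.

Final tape (ignoring leading/trailing blanks): 11□02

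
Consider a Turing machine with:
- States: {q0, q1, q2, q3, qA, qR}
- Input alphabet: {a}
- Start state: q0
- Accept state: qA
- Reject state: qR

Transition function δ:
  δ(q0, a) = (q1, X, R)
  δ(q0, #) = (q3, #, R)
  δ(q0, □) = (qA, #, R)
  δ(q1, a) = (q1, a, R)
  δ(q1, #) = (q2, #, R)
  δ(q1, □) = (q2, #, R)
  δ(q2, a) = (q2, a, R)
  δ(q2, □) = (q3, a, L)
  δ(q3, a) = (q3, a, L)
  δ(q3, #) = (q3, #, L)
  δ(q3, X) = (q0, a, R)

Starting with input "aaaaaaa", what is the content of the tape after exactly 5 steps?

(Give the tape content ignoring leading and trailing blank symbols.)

Execution trace:
Initial: [q0]aaaaaaa
Step 1: δ(q0, a) = (q1, X, R) → X[q1]aaaaaa
Step 2: δ(q1, a) = (q1, a, R) → Xa[q1]aaaaa
Step 3: δ(q1, a) = (q1, a, R) → Xaa[q1]aaaa
Step 4: δ(q1, a) = (q1, a, R) → Xaaa[q1]aaa
Step 5: δ(q1, a) = (q1, a, R) → Xaaaa[q1]aa

After 5 steps, the tape (ignoring leading/trailing blanks) is: Xaaaaaa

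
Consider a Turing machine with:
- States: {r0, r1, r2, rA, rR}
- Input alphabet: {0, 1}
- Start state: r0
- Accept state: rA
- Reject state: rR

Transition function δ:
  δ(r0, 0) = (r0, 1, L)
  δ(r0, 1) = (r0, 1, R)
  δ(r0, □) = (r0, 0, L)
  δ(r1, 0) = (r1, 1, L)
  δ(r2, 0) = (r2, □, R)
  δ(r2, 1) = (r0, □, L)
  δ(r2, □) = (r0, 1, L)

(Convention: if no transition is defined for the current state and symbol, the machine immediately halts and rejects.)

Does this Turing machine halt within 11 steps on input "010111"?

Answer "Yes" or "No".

Execution trace:
Initial: [r0]010111
Step 1: δ(r0, 0) = (r0, 1, L) → [r0]□110111
Step 2: δ(r0, □) = (r0, 0, L) → [r0]□0110111
Step 3: δ(r0, □) = (r0, 0, L) → [r0]□00110111
Step 4: δ(r0, □) = (r0, 0, L) → [r0]□000110111
Step 5: δ(r0, □) = (r0, 0, L) → [r0]□0000110111
Step 6: δ(r0, □) = (r0, 0, L) → [r0]□00000110111
Step 7: δ(r0, □) = (r0, 0, L) → [r0]□000000110111
Step 8: δ(r0, □) = (r0, 0, L) → [r0]□0000000110111
Step 9: δ(r0, □) = (r0, 0, L) → [r0]□00000000110111
Step 10: δ(r0, □) = (r0, 0, L) → [r0]□000000000110111
Step 11: δ(r0, □) = (r0, 0, L) → [r0]□0000000000110111

The machine has not reached a halting state after 11 steps.
The machine did not halt within the 11-step bound.

Answer: No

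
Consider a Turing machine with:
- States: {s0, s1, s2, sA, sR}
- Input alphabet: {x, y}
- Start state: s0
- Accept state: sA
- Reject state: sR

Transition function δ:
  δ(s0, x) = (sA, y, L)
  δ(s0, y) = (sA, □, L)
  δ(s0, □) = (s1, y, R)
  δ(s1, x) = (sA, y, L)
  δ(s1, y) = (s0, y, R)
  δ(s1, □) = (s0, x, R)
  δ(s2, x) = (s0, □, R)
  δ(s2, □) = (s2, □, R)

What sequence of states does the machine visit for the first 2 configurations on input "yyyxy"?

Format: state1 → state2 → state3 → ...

Execution trace:
Initial: [s0]yyyxy
Step 1: δ(s0, y) = (sA, □, L) → [sA]□□yyxy

The machine reaches the accept state sA and halts.

State sequence: s0 → sA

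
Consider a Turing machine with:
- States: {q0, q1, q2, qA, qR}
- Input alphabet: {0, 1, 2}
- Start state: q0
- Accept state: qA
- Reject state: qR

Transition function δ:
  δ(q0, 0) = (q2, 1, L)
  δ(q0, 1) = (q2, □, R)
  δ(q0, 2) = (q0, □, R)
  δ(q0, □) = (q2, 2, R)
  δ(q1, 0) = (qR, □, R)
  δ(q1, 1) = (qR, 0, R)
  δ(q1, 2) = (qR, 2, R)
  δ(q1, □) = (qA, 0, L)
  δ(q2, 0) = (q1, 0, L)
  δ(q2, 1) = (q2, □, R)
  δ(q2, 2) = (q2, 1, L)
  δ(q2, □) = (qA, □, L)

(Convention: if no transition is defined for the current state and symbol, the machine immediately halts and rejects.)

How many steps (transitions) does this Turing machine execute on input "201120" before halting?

Execution trace:
Initial: [q0]201120
Step 1: δ(q0, 2) = (q0, □, R) → □[q0]01120
Step 2: δ(q0, 0) = (q2, 1, L) → [q2]□11120
Step 3: δ(q2, □) = (qA, □, L) → [qA]□□11120

The machine reaches the accept state qA and halts.

The machine executed 3 steps before halting.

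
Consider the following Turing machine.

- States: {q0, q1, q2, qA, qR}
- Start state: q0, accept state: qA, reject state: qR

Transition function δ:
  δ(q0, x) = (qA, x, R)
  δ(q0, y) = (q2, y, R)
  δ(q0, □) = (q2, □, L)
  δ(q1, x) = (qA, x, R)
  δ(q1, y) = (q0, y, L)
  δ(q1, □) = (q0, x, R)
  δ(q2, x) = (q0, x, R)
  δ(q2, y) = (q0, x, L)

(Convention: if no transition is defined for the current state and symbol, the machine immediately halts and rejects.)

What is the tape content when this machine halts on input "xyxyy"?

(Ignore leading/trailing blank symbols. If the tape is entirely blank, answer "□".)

Execution trace:
Initial: [q0]xyxyy
Step 1: δ(q0, x) = (qA, x, R) → x[qA]yxyy

The machine reaches the accept state qA and halts.

Final tape (ignoring leading/trailing blanks): xyxyy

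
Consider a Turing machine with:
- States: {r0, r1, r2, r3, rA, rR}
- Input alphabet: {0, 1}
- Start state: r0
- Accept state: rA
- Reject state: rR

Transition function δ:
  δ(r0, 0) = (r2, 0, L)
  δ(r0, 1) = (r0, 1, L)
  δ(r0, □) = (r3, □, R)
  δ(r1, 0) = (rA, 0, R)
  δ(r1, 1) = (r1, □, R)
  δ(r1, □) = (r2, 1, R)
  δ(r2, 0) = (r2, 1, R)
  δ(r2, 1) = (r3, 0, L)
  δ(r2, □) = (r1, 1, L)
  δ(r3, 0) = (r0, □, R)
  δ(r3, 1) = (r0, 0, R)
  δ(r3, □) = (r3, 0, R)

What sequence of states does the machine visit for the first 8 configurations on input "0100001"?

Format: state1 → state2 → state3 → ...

Execution trace:
Initial: [r0]0100001
Step 1: δ(r0, 0) = (r2, 0, L) → [r2]□0100001
Step 2: δ(r2, □) = (r1, 1, L) → [r1]□10100001
Step 3: δ(r1, □) = (r2, 1, R) → 1[r2]10100001
Step 4: δ(r2, 1) = (r3, 0, L) → [r3]100100001
Step 5: δ(r3, 1) = (r0, 0, R) → 0[r0]00100001
Step 6: δ(r0, 0) = (r2, 0, L) → [r2]000100001
Step 7: δ(r2, 0) = (r2, 1, R) → 1[r2]00100001

State sequence: r0 → r2 → r1 → r2 → r3 → r0 → r2 → r2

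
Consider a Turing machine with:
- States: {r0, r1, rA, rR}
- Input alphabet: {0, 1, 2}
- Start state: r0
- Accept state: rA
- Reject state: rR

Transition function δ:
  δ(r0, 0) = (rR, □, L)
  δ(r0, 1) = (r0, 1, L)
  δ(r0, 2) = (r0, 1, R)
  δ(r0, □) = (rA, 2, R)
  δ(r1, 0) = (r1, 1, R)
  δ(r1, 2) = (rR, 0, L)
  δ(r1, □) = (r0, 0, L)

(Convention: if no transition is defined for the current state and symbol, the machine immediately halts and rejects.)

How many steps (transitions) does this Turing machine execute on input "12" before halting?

Execution trace:
Initial: [r0]12
Step 1: δ(r0, 1) = (r0, 1, L) → [r0]□12
Step 2: δ(r0, □) = (rA, 2, R) → 2[rA]12

The machine reaches the accept state rA and halts.

The machine executed 2 steps before halting.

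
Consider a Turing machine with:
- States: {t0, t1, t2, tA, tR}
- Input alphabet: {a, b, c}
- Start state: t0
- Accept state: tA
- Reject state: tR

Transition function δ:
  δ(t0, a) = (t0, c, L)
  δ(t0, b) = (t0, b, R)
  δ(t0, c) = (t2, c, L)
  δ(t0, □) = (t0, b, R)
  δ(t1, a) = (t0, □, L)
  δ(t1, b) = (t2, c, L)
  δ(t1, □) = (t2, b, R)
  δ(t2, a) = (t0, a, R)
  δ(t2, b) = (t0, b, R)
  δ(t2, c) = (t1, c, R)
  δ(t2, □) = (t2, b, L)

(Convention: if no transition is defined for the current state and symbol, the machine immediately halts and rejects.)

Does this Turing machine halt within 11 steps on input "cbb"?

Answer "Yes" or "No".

Execution trace:
Initial: [t0]cbb
Step 1: δ(t0, c) = (t2, c, L) → [t2]□cbb
Step 2: δ(t2, □) = (t2, b, L) → [t2]□bcbb
Step 3: δ(t2, □) = (t2, b, L) → [t2]□bbcbb
Step 4: δ(t2, □) = (t2, b, L) → [t2]□bbbcbb
Step 5: δ(t2, □) = (t2, b, L) → [t2]□bbbbcbb
Step 6: δ(t2, □) = (t2, b, L) → [t2]□bbbbbcbb
Step 7: δ(t2, □) = (t2, b, L) → [t2]□bbbbbbcbb
Step 8: δ(t2, □) = (t2, b, L) → [t2]□bbbbbbbcbb
Step 9: δ(t2, □) = (t2, b, L) → [t2]□bbbbbbbbcbb
Step 10: δ(t2, □) = (t2, b, L) → [t2]□bbbbbbbbbcbb
Step 11: δ(t2, □) = (t2, b, L) → [t2]□bbbbbbbbbbcbb

The machine has not reached a halting state after 11 steps.
The machine did not halt within the 11-step bound.

Answer: No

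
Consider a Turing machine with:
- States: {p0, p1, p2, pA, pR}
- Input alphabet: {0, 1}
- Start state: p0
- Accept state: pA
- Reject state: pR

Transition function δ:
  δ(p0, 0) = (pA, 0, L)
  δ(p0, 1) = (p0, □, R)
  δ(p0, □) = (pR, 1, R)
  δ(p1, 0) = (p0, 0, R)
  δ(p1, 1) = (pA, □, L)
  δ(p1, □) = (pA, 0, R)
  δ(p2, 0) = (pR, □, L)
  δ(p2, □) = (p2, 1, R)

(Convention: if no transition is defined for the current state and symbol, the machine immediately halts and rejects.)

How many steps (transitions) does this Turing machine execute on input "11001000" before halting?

Execution trace:
Initial: [p0]11001000
Step 1: δ(p0, 1) = (p0, □, R) → □[p0]1001000
Step 2: δ(p0, 1) = (p0, □, R) → □□[p0]001000
Step 3: δ(p0, 0) = (pA, 0, L) → □[pA]□001000

The machine reaches the accept state pA and halts.

The machine executed 3 steps before halting.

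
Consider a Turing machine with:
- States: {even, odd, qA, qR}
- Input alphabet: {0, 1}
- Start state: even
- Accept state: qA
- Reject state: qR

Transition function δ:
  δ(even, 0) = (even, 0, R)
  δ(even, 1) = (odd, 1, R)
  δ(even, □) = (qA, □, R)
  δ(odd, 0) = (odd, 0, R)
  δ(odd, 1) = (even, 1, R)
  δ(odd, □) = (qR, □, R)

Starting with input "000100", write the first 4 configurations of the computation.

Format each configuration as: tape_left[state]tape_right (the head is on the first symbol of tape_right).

Transitions applied:
Step 1: δ(even, 0) = (even, 0, R)
Step 2: δ(even, 0) = (even, 0, R)
Step 3: δ(even, 0) = (even, 0, R)

The first 4 configurations are:
[even]000100 ⊢ 0[even]00100 ⊢ 00[even]0100 ⊢ 000[even]100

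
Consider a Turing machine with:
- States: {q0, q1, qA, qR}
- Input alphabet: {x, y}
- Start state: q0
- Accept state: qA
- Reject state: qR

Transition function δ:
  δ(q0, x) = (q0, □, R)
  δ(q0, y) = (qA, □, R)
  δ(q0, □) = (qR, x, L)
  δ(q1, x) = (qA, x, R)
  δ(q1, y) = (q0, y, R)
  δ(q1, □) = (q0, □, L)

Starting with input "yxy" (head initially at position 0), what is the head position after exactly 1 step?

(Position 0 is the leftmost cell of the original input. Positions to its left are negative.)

Execution trace (head position shown):
Step 0: [q0]yxy  (head at position 0)
Step 1: move right → □[qA]xy  (head at position 1)

After 1 step, the head is at position 1.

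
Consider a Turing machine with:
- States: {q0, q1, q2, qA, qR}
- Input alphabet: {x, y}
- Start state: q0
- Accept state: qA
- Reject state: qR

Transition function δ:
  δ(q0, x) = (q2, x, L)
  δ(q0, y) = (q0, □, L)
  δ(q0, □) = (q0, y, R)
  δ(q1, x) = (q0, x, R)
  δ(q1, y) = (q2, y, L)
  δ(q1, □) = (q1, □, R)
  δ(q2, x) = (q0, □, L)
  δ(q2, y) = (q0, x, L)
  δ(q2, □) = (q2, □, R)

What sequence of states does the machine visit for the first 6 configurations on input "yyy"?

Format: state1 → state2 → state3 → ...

Execution trace:
Initial: [q0]yyy
Step 1: δ(q0, y) = (q0, □, L) → [q0]□□yy
Step 2: δ(q0, □) = (q0, y, R) → y[q0]□yy
Step 3: δ(q0, □) = (q0, y, R) → yy[q0]yy
Step 4: δ(q0, y) = (q0, □, L) → y[q0]y□y
Step 5: δ(q0, y) = (q0, □, L) → [q0]y□□y

State sequence: q0 → q0 → q0 → q0 → q0 → q0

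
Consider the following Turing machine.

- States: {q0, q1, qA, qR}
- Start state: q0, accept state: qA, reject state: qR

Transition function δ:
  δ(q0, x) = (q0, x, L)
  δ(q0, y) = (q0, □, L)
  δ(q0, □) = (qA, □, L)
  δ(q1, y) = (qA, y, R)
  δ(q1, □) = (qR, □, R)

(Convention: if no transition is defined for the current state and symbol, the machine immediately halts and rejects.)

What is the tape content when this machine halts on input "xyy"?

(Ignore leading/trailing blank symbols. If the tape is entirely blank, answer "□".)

Execution trace:
Initial: [q0]xyy
Step 1: δ(q0, x) = (q0, x, L) → [q0]□xyy
Step 2: δ(q0, □) = (qA, □, L) → [qA]□□xyy

The machine reaches the accept state qA and halts.

Final tape (ignoring leading/trailing blanks): xyy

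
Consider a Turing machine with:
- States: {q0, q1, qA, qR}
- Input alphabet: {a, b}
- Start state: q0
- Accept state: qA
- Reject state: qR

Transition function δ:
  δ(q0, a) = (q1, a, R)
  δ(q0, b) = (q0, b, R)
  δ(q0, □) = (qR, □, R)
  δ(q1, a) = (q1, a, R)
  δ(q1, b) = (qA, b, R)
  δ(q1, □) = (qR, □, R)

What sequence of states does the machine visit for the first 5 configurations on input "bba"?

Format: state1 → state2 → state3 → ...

Execution trace:
Initial: [q0]bba
Step 1: δ(q0, b) = (q0, b, R) → b[q0]ba
Step 2: δ(q0, b) = (q0, b, R) → bb[q0]a
Step 3: δ(q0, a) = (q1, a, R) → bba[q1]□
Step 4: δ(q1, □) = (qR, □, R) → bba□[qR]□

The machine reaches the reject state qR and halts.

State sequence: q0 → q0 → q0 → q1 → qR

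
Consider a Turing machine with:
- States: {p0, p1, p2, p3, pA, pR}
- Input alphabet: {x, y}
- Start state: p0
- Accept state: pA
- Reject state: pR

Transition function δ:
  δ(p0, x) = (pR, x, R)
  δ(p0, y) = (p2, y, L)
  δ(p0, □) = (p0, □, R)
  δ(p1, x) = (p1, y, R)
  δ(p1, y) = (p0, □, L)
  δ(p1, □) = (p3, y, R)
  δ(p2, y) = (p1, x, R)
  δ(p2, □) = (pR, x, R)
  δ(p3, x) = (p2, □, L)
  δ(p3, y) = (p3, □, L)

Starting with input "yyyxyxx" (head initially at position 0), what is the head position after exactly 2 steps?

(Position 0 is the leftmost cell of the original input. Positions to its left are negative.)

Execution trace (head position shown):
Step 0: [p0]yyyxyxx  (head at position 0)
Step 1: move left → [p2]□yyyxyxx  (head at position -1)
Step 2: move right → x[pR]yyyxyxx  (head at position 0)

After 2 steps, the head is at position 0.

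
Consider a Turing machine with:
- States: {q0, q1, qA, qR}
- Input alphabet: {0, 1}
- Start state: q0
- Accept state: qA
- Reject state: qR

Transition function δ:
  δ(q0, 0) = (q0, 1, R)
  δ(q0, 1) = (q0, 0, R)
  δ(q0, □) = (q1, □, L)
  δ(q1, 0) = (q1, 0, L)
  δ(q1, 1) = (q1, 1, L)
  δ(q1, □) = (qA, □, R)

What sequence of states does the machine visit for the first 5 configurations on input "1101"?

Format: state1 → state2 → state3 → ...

Execution trace:
Initial: [q0]1101
Step 1: δ(q0, 1) = (q0, 0, R) → 0[q0]101
Step 2: δ(q0, 1) = (q0, 0, R) → 00[q0]01
Step 3: δ(q0, 0) = (q0, 1, R) → 001[q0]1
Step 4: δ(q0, 1) = (q0, 0, R) → 0010[q0]□

State sequence: q0 → q0 → q0 → q0 → q0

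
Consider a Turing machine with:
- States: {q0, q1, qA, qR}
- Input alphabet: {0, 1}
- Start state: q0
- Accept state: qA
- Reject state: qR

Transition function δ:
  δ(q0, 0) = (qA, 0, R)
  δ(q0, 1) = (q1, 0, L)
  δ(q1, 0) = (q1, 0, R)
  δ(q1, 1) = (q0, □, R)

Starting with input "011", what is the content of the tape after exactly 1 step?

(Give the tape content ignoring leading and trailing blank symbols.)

Execution trace:
Initial: [q0]011
Step 1: δ(q0, 0) = (qA, 0, R) → 0[qA]11

The machine reaches the accept state qA and halts.

After 1 step, the tape (ignoring leading/trailing blanks) is: 011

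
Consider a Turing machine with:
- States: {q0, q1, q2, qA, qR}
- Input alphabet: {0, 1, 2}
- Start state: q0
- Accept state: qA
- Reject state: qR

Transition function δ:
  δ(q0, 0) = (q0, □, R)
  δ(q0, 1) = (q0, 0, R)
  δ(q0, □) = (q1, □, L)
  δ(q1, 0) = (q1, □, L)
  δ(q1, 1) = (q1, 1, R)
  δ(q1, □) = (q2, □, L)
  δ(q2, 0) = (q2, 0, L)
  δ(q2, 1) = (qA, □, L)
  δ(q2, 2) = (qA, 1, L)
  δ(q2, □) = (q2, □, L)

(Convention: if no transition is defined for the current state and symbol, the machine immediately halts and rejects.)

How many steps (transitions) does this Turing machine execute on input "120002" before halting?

Execution trace:
Initial: [q0]120002
Step 1: δ(q0, 1) = (q0, 0, R) → 0[q0]20002

No transition is defined for δ(q0, 2). By convention the machine halts and rejects.

The machine executed 1 step before halting.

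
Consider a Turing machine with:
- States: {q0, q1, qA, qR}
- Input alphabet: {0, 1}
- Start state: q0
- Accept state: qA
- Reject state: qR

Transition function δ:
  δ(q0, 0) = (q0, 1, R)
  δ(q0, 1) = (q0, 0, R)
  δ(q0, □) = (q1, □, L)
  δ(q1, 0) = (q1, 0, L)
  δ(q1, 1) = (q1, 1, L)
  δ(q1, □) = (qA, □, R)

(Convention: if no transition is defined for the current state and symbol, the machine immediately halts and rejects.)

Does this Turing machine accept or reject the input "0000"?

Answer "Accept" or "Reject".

Execution trace:
Initial: [q0]0000
Step 1: δ(q0, 0) = (q0, 1, R) → 1[q0]000
Step 2: δ(q0, 0) = (q0, 1, R) → 11[q0]00
Step 3: δ(q0, 0) = (q0, 1, R) → 111[q0]0
Step 4: δ(q0, 0) = (q0, 1, R) → 1111[q0]□
Step 5: δ(q0, □) = (q1, □, L) → 111[q1]1□
Step 6: δ(q1, 1) = (q1, 1, L) → 11[q1]11□
Step 7: δ(q1, 1) = (q1, 1, L) → 1[q1]111□
Step 8: δ(q1, 1) = (q1, 1, L) → [q1]1111□
Step 9: δ(q1, 1) = (q1, 1, L) → [q1]□1111□
Step 10: δ(q1, □) = (qA, □, R) → □[qA]1111□

The machine reaches the accept state qA and halts.

Answer: Accept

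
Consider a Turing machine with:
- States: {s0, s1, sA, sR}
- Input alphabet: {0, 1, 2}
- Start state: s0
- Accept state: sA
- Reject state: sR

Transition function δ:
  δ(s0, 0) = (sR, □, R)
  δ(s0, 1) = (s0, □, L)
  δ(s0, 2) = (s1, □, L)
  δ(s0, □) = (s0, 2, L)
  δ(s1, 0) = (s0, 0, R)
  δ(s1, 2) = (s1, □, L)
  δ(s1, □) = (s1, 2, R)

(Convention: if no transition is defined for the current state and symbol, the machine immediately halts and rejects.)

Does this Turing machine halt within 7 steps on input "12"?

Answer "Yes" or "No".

Execution trace:
Initial: [s0]12
Step 1: δ(s0, 1) = (s0, □, L) → [s0]□□2
Step 2: δ(s0, □) = (s0, 2, L) → [s0]□2□2
Step 3: δ(s0, □) = (s0, 2, L) → [s0]□22□2
Step 4: δ(s0, □) = (s0, 2, L) → [s0]□222□2
Step 5: δ(s0, □) = (s0, 2, L) → [s0]□2222□2
Step 6: δ(s0, □) = (s0, 2, L) → [s0]□22222□2
Step 7: δ(s0, □) = (s0, 2, L) → [s0]□222222□2

The machine has not reached a halting state after 7 steps.
The machine did not halt within the 7-step bound.

Answer: No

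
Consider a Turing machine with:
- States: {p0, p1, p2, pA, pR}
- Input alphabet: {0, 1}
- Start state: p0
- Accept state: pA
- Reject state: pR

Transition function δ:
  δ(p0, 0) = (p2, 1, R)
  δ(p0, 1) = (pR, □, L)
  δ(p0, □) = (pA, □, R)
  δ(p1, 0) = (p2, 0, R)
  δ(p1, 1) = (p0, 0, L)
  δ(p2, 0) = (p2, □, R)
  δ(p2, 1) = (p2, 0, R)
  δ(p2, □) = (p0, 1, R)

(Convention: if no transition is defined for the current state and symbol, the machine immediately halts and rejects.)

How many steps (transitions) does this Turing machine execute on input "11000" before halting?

Execution trace:
Initial: [p0]11000
Step 1: δ(p0, 1) = (pR, □, L) → [pR]□□1000

The machine reaches the reject state pR and halts.

The machine executed 1 step before halting.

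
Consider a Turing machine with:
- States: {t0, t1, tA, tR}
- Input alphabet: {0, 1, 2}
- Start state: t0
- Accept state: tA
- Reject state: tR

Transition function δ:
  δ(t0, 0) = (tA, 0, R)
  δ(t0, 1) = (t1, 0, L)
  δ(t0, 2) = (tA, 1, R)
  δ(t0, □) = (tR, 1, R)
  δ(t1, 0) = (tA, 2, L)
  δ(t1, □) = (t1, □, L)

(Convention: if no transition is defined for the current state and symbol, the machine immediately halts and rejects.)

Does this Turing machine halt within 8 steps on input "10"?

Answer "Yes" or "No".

Execution trace:
Initial: [t0]10
Step 1: δ(t0, 1) = (t1, 0, L) → [t1]□00
Step 2: δ(t1, □) = (t1, □, L) → [t1]□□00
Step 3: δ(t1, □) = (t1, □, L) → [t1]□□□00
Step 4: δ(t1, □) = (t1, □, L) → [t1]□□□□00
Step 5: δ(t1, □) = (t1, □, L) → [t1]□□□□□00
Step 6: δ(t1, □) = (t1, □, L) → [t1]□□□□□□00
Step 7: δ(t1, □) = (t1, □, L) → [t1]□□□□□□□00
Step 8: δ(t1, □) = (t1, □, L) → [t1]□□□□□□□□00

The machine has not reached a halting state after 8 steps.
The machine did not halt within the 8-step bound.

Answer: No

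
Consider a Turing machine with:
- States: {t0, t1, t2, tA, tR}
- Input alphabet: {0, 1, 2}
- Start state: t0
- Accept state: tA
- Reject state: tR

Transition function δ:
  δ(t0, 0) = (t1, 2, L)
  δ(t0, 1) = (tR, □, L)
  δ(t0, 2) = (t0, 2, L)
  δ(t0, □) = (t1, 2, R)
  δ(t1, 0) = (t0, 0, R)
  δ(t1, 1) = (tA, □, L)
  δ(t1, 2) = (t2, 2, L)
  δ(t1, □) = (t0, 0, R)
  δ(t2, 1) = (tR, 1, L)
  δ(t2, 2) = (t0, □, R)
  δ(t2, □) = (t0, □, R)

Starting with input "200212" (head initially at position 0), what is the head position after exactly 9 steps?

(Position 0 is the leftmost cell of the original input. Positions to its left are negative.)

Execution trace (head position shown):
Step 0: [t0]200212  (head at position 0)
Step 1: move left → [t0]□200212  (head at position -1)
Step 2: move right → 2[t1]200212  (head at position 0)
Step 3: move left → [t2]2200212  (head at position -1)
Step 4: move right → □[t0]200212  (head at position 0)
Step 5: move left → [t0]□200212  (head at position -1)
Step 6: move right → 2[t1]200212  (head at position 0)
Step 7: move left → [t2]2200212  (head at position -1)
Step 8: move right → □[t0]200212  (head at position 0)
Step 9: move left → [t0]□200212  (head at position -1)

After 9 steps, the head is at position -1.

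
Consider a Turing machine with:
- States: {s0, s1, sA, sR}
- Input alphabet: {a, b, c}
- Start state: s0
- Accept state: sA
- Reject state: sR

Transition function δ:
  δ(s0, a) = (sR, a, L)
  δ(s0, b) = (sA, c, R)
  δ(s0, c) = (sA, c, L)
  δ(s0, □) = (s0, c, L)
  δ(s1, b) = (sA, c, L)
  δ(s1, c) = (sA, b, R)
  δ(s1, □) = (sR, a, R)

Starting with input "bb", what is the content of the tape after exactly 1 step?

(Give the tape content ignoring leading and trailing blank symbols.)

Execution trace:
Initial: [s0]bb
Step 1: δ(s0, b) = (sA, c, R) → c[sA]b

The machine reaches the accept state sA and halts.

After 1 step, the tape (ignoring leading/trailing blanks) is: cb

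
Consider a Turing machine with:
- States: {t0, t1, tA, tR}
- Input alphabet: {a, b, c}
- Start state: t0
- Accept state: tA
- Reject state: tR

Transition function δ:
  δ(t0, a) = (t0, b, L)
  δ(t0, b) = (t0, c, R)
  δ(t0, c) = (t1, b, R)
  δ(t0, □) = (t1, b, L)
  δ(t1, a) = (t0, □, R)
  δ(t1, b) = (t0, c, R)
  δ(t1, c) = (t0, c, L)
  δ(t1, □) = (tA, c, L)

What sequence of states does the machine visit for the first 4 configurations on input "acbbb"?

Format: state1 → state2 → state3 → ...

Execution trace:
Initial: [t0]acbbb
Step 1: δ(t0, a) = (t0, b, L) → [t0]□bcbbb
Step 2: δ(t0, □) = (t1, b, L) → [t1]□bbcbbb
Step 3: δ(t1, □) = (tA, c, L) → [tA]□cbbcbbb

The machine reaches the accept state tA and halts.

State sequence: t0 → t0 → t1 → tA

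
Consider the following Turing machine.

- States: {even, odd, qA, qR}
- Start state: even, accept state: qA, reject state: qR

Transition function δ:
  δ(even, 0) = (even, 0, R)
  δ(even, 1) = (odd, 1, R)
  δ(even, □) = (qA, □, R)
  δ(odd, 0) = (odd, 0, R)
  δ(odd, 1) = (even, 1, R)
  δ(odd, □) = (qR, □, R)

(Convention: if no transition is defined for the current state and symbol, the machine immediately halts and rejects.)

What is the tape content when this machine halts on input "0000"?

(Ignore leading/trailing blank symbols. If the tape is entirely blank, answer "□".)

Execution trace:
Initial: [even]0000
Step 1: δ(even, 0) = (even, 0, R) → 0[even]000
Step 2: δ(even, 0) = (even, 0, R) → 00[even]00
Step 3: δ(even, 0) = (even, 0, R) → 000[even]0
Step 4: δ(even, 0) = (even, 0, R) → 0000[even]□
Step 5: δ(even, □) = (qA, □, R) → 0000□[qA]□

The machine reaches the accept state qA and halts.

Final tape (ignoring leading/trailing blanks): 0000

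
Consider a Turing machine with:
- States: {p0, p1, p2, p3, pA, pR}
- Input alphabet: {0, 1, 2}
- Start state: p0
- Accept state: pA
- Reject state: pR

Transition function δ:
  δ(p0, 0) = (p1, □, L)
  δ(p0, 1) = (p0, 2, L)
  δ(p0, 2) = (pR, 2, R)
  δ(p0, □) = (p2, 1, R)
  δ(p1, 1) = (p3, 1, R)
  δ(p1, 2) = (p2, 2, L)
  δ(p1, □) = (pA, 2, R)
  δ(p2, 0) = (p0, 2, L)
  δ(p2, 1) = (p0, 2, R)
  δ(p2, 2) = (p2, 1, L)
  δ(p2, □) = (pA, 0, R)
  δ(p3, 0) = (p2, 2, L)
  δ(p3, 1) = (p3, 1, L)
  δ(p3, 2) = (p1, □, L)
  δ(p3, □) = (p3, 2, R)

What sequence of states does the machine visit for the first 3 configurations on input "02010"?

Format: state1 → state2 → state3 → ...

Execution trace:
Initial: [p0]02010
Step 1: δ(p0, 0) = (p1, □, L) → [p1]□□2010
Step 2: δ(p1, □) = (pA, 2, R) → 2[pA]□2010

The machine reaches the accept state pA and halts.

State sequence: p0 → p1 → pA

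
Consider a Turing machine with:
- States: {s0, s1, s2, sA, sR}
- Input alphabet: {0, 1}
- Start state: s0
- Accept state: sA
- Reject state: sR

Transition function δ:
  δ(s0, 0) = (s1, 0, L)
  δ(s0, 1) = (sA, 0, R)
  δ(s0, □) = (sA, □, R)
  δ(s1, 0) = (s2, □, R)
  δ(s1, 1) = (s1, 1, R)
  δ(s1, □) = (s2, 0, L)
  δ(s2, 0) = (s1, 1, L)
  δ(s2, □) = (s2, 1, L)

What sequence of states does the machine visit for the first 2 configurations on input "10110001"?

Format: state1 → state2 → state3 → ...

Execution trace:
Initial: [s0]10110001
Step 1: δ(s0, 1) = (sA, 0, R) → 0[sA]0110001

The machine reaches the accept state sA and halts.

State sequence: s0 → sA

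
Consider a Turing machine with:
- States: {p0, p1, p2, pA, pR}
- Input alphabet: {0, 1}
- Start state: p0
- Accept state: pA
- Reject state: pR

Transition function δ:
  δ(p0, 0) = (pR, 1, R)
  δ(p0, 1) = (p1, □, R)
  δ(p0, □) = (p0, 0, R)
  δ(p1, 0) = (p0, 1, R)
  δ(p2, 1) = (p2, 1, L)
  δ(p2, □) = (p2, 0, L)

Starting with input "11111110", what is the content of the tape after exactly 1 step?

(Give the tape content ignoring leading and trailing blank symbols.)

Execution trace:
Initial: [p0]11111110
Step 1: δ(p0, 1) = (p1, □, R) → □[p1]1111110

No transition is defined for δ(p1, 1). By convention the machine halts and rejects.

After 1 step, the tape (ignoring leading/trailing blanks) is: 1111110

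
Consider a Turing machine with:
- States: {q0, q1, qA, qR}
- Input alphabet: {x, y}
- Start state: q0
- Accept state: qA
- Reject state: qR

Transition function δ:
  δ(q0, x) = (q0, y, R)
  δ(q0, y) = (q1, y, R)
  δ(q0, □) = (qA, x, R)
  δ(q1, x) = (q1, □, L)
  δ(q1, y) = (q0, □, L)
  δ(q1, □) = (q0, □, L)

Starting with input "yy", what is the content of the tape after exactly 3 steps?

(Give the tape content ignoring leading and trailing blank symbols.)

Execution trace:
Initial: [q0]yy
Step 1: δ(q0, y) = (q1, y, R) → y[q1]y
Step 2: δ(q1, y) = (q0, □, L) → [q0]y□
Step 3: δ(q0, y) = (q1, y, R) → y[q1]□

After 3 steps, the tape (ignoring leading/trailing blanks) is: y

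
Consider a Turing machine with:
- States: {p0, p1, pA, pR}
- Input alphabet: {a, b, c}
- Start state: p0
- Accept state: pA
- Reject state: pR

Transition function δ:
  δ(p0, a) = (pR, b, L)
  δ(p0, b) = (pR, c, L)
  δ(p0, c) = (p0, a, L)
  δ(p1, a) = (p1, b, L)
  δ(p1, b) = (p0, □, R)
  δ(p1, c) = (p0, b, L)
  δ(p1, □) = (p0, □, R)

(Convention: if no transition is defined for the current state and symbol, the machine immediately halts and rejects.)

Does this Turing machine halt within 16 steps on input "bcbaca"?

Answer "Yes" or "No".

Execution trace:
Initial: [p0]bcbaca
Step 1: δ(p0, b) = (pR, c, L) → [pR]□ccbaca

The machine reaches the reject state pR and halts.
The machine halted after 1 step (within the 16-step bound).

Answer: Yes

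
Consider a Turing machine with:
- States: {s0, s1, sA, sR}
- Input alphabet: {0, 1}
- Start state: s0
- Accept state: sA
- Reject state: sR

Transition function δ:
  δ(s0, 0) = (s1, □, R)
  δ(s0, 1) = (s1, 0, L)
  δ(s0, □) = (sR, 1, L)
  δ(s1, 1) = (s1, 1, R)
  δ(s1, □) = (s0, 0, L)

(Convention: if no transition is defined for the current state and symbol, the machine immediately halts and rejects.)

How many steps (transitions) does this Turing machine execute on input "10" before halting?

Execution trace:
Initial: [s0]10
Step 1: δ(s0, 1) = (s1, 0, L) → [s1]□00
Step 2: δ(s1, □) = (s0, 0, L) → [s0]□000
Step 3: δ(s0, □) = (sR, 1, L) → [sR]□1000

The machine reaches the reject state sR and halts.

The machine executed 3 steps before halting.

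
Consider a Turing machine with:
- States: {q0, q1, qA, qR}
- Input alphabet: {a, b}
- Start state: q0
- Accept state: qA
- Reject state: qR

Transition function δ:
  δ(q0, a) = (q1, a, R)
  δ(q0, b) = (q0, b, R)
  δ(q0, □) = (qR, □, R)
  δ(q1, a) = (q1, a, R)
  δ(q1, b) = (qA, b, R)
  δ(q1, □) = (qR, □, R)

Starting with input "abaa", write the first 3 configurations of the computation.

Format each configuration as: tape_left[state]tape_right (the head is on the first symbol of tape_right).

Transitions applied:
Step 1: δ(q0, a) = (q1, a, R)
Step 2: δ(q1, b) = (qA, b, R)

The first 3 configurations are:
[q0]abaa ⊢ a[q1]baa ⊢ ab[qA]aa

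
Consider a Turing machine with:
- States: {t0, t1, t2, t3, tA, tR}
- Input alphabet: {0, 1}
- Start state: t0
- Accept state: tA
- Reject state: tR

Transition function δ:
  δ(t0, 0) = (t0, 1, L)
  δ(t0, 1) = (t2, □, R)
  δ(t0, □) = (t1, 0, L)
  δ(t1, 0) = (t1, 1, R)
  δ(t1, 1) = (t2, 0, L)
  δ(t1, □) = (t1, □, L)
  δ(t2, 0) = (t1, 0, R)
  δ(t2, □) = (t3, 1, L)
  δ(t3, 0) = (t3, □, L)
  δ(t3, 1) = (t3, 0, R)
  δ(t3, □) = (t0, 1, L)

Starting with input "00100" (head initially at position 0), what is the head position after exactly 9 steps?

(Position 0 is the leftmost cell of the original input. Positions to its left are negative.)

Execution trace (head position shown):
Step 0: [t0]00100  (head at position 0)
Step 1: move left → [t0]□10100  (head at position -1)
Step 2: move left → [t1]□010100  (head at position -2)
Step 3: move left → [t1]□□010100  (head at position -3)
Step 4: move left → [t1]□□□010100  (head at position -4)
Step 5: move left → [t1]□□□□010100  (head at position -5)
Step 6: move left → [t1]□□□□□010100  (head at position -6)
Step 7: move left → [t1]□□□□□□010100  (head at position -7)
Step 8: move left → [t1]□□□□□□□010100  (head at position -8)
Step 9: move left → [t1]□□□□□□□□010100  (head at position -9)

After 9 steps, the head is at position -9.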